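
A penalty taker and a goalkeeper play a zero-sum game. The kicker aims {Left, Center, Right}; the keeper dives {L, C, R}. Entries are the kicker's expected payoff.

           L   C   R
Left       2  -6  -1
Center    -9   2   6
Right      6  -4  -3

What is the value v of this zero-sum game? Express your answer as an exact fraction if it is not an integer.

Row minima: Left → -6, Center → -9, Right → -4; maximin = -4.
Column maxima: L → 6, C → 2, R → 6; minimax = 2.
-4 ≠ 2, so there is no saddle point; optimal play is mixed.
R is strictly dominated by C (it gives the kicker strictly more in every row), so the keeper never plays it.
With R eliminated, Left is strictly dominated by Right (Right gives the kicker strictly more in every remaining column), so the kicker never plays it.
On the remaining 2×2 (Center, Right vs L, C):
Let the kicker play Center with probability p. Expected payoff against L: (-9)p + 6(1−p) = −15p + 6; against C: 2p + (-4)(1−p) = 6p − 4.
Setting these equal: −15p + 6 = 6p − 4 ⇒ −21p = -10 ⇒ p = 10/21, and the value is (-15)·(10/21) + 6 = -8/7.
For the keeper: with q = P(L), equating Center's and Right's payoffs gives −11q + 2 = 10q − 4 ⇒ q = 2/7.

-8/7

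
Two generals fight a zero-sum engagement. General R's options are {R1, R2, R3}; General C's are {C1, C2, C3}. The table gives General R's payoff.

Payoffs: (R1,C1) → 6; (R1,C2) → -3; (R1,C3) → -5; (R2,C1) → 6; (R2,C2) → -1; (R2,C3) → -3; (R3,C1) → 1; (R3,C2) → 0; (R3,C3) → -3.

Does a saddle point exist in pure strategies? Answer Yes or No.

Yes

Row minima: R1 → -5, R2 → -3, R3 → -3; maximin = -3.
Column maxima: C1 → 6, C2 → 0, C3 → -3; minimax = -3.
maximin = minimax = -3, so a saddle point exists.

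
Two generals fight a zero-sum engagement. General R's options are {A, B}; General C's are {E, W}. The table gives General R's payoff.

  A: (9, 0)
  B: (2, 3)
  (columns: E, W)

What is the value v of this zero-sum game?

Row minima: A → 0, B → 2; maximin = 2.
Column maxima: E → 9, W → 3; minimax = 3.
2 ≠ 3, so there is no saddle point; optimal play is mixed.
Let General R play A with probability p. Expected payoff against E: 9p + 2(1−p) = 7p + 2; against W: 0p + 3(1−p) = −3p + 3.
Setting these equal: 7p + 2 = −3p + 3 ⇒ 10p = 1 ⇒ p = 1/10, and the value is (7)·(1/10) + 2 = 27/10.
For General C: with q = P(E), equating A's and B's payoffs gives 9q = −q + 3 ⇒ q = 3/10.

27/10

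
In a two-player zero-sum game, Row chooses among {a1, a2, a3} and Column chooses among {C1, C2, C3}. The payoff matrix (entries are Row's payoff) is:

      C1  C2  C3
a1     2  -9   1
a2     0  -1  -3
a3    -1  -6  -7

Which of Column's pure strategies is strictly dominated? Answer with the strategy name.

C2 holds Row's payoff strictly below C1 in every row: -9 < 2, -1 < 0, -6 < -1.
So C1 is strictly dominated for Column.

C1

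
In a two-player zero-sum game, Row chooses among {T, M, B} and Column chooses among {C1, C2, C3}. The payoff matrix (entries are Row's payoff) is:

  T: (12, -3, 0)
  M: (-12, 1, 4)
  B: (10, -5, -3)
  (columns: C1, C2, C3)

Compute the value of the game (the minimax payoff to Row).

Row minima: T → -3, M → -12, B → -5; maximin = -3.
Column maxima: C1 → 12, C2 → 1, C3 → 4; minimax = 1.
-3 ≠ 1, so there is no saddle point; optimal play is mixed.
B is strictly dominated by T, so Row never plays it.
C3 is strictly dominated by C2 (it gives Row strictly more in every row), so Column never plays it.
On the remaining 2×2 (T, M vs C1, C2):
Let Row play T with probability p. Expected payoff against C1: 12p + (-12)(1−p) = 24p − 12; against C2: (-3)p + 1(1−p) = −4p + 1.
Setting these equal: 24p − 12 = −4p + 1 ⇒ 28p = 13 ⇒ p = 13/28, and the value is (24)·(13/28) − 12 = -6/7.
For Column: with q = P(C1), equating T's and M's payoffs gives 15q − 3 = −13q + 1 ⇒ q = 1/7.

-6/7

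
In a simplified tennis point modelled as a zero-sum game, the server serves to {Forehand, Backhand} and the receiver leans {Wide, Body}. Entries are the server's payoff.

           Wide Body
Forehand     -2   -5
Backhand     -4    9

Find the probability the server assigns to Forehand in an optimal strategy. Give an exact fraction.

13/16

Row minima: Forehand → -5, Backhand → -4; maximin = -4.
Column maxima: Wide → -2, Body → 9; minimax = -2.
-4 ≠ -2, so there is no saddle point; optimal play is mixed.
Let the server play Forehand with probability p. Expected payoff against Wide: (-2)p + (-4)(1−p) = 2p − 4; against Body: (-5)p + 9(1−p) = −14p + 9.
Setting these equal: 2p − 4 = −14p + 9 ⇒ 16p = 13 ⇒ p = 13/16, and the value is (2)·(13/16) − 4 = -19/8.
For the receiver: with q = P(Wide), equating Forehand's and Backhand's payoffs gives 3q − 5 = −13q + 9 ⇒ q = 7/8.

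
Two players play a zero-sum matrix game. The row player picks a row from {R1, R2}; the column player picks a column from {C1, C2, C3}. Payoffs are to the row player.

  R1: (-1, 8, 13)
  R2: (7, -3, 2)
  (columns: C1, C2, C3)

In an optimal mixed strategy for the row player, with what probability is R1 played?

10/19

Row minima: R1 → -1, R2 → -3; maximin = -1.
Column maxima: C1 → 7, C2 → 8, C3 → 13; minimax = 7.
-1 ≠ 7, so there is no saddle point; optimal play is mixed.
C3 is strictly dominated by C2 (it gives the row player strictly more in every row), so the column player never plays it.
On the remaining 2×2 (R1, R2 vs C1, C2):
Let the row player play R1 with probability p. Expected payoff against C1: (-1)p + 7(1−p) = −8p + 7; against C2: 8p + (-3)(1−p) = 11p − 3.
Setting these equal: −8p + 7 = 11p − 3 ⇒ −19p = -10 ⇒ p = 10/19, and the value is (-8)·(10/19) + 7 = 53/19.
For the column player: with q = P(C1), equating R1's and R2's payoffs gives −9q + 8 = 10q − 3 ⇒ q = 11/19.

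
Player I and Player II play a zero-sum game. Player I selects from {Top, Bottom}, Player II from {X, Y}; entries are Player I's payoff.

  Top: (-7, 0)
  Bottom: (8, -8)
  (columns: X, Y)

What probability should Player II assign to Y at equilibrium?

Row minima: Top → -7, Bottom → -8; maximin = -7.
Column maxima: X → 8, Y → 0; minimax = 0.
-7 ≠ 0, so there is no saddle point; optimal play is mixed.
Let Player I play Top with probability p. Expected payoff against X: (-7)p + 8(1−p) = −15p + 8; against Y: 0p + (-8)(1−p) = 8p − 8.
Setting these equal: −15p + 8 = 8p − 8 ⇒ −23p = -16 ⇒ p = 16/23, and the value is (-15)·(16/23) + 8 = -56/23.
For Player II: with q = P(X), equating Top's and Bottom's payoffs gives −7q = 16q − 8 ⇒ q = 8/23.

15/23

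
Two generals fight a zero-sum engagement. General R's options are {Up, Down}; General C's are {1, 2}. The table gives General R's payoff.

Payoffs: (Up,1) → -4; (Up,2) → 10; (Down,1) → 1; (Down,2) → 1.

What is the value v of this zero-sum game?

1

Row minima: Up → -4, Down → 1; maximin = 1.
Column maxima: 1 → 1, 2 → 10; minimax = 1.
Since maximin = minimax = 1, there is a saddle point and the value is 1.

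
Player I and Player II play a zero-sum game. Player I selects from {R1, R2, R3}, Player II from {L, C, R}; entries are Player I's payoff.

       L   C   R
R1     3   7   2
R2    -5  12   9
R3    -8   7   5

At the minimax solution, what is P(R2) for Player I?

1/15

Row minima: R1 → 2, R2 → -5, R3 → -8; maximin = 2.
Column maxima: L → 3, C → 12, R → 9; minimax = 3.
2 ≠ 3, so there is no saddle point; optimal play is mixed.
R3 is strictly dominated by R2, so Player I never plays it.
C is strictly dominated by L (it gives Player I strictly more in every row), so Player II never plays it.
On the remaining 2×2 (R1, R2 vs L, R):
Let Player I play R1 with probability p. Expected payoff against L: 3p + (-5)(1−p) = 8p − 5; against R: 2p + 9(1−p) = −7p + 9.
Setting these equal: 8p − 5 = −7p + 9 ⇒ 15p = 14 ⇒ p = 14/15, and the value is (8)·(14/15) − 5 = 37/15.
For Player II: with q = P(L), equating R1's and R2's payoffs gives q + 2 = −14q + 9 ⇒ q = 7/15.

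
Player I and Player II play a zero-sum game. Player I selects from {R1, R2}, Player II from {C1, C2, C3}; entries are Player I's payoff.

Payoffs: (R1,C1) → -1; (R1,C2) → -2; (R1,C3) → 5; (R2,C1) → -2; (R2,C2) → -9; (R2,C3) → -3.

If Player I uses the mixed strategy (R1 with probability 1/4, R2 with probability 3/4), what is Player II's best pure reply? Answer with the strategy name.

C2

If Player II plays C1, Player I's expected payoff is (1/4)·(-1) + (3/4)·(-2) = -7/4.
If Player II plays C2, Player I's expected payoff is (1/4)·(-2) + (3/4)·(-9) = -29/4.
If Player II plays C3, Player I's expected payoff is (1/4)·5 + (3/4)·(-3) = -1.
Player II minimizes Player I's payoff; the smallest is -29/4, so the best response is C2.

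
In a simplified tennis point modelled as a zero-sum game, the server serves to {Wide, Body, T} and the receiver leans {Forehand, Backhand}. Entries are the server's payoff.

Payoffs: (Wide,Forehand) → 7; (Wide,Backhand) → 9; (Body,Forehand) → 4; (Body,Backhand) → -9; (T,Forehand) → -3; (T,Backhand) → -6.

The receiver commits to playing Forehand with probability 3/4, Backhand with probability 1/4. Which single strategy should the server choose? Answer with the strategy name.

Wide

Expected payoff of Wide: (3/4)·7 + (1/4)·9 = 15/2.
Expected payoff of Body: (3/4)·4 + (1/4)·(-9) = 3/4.
Expected payoff of T: (3/4)·(-3) + (1/4)·(-6) = -15/4.
The largest is 15/2, so the server's best response is Wide.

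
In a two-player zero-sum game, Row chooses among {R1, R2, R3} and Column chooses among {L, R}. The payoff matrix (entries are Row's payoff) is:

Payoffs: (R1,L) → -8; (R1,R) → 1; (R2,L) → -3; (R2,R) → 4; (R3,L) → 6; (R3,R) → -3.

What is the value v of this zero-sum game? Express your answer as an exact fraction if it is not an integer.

Row minima: R1 → -8, R2 → -3, R3 → -3; maximin = -3.
Column maxima: L → 6, R → 4; minimax = 4.
-3 ≠ 4, so there is no saddle point; optimal play is mixed.
R1 is strictly dominated by R2, so Row never plays it.
On the remaining 2×2 (R2, R3 vs L, R):
Let Row play R2 with probability p. Expected payoff against L: (-3)p + 6(1−p) = −9p + 6; against R: 4p + (-3)(1−p) = 7p − 3.
Setting these equal: −9p + 6 = 7p − 3 ⇒ −16p = -9 ⇒ p = 9/16, and the value is (-9)·(9/16) + 6 = 15/16.
For Column: with q = P(L), equating R2's and R3's payoffs gives −7q + 4 = 9q − 3 ⇒ q = 7/16.

15/16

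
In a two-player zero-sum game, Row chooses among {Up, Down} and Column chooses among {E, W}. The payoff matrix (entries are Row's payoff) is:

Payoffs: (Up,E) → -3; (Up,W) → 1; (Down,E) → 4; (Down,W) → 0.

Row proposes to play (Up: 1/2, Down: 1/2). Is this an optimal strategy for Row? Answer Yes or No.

Against E this mix gives (1/2)·(-3) + (1/2)·4 = 1/2.
Against W this mix gives (1/2)·1 + (1/2)·0 = 1/2.
All of Column's active replies (E, W) yield 1/2, and no column does worse for Row. The mix makes Column indifferent and guarantees 1/2, so it is optimal.

Yes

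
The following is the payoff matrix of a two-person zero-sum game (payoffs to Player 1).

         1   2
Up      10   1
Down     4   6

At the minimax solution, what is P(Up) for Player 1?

Row minima: Up → 1, Down → 4; maximin = 4.
Column maxima: 1 → 10, 2 → 6; minimax = 6.
4 ≠ 6, so there is no saddle point; optimal play is mixed.
Let Player 1 play Up with probability p. Expected payoff against 1: 10p + 4(1−p) = 6p + 4; against 2: 1p + 6(1−p) = −5p + 6.
Setting these equal: 6p + 4 = −5p + 6 ⇒ 11p = 2 ⇒ p = 2/11, and the value is (6)·(2/11) + 4 = 56/11.
For Player 2: with q = P(1), equating Up's and Down's payoffs gives 9q + 1 = −2q + 6 ⇒ q = 5/11.

2/11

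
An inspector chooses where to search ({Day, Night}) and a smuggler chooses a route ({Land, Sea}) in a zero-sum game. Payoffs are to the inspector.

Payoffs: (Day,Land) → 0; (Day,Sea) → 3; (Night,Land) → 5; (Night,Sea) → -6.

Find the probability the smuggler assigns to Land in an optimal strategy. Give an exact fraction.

Row minima: Day → 0, Night → -6; maximin = 0.
Column maxima: Land → 5, Sea → 3; minimax = 3.
0 ≠ 3, so there is no saddle point; optimal play is mixed.
Let the inspector play Day with probability p. Expected payoff against Land: 0p + 5(1−p) = −5p + 5; against Sea: 3p + (-6)(1−p) = 9p − 6.
Setting these equal: −5p + 5 = 9p − 6 ⇒ −14p = -11 ⇒ p = 11/14, and the value is (-5)·(11/14) + 5 = 15/14.
For the smuggler: with q = P(Land), equating Day's and Night's payoffs gives −3q + 3 = 11q − 6 ⇒ q = 9/14.

9/14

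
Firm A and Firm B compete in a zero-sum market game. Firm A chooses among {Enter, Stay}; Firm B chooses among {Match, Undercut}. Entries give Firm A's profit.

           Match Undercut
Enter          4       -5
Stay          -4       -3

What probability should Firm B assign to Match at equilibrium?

1/5

Row minima: Enter → -5, Stay → -4; maximin = -4.
Column maxima: Match → 4, Undercut → -3; minimax = -3.
-4 ≠ -3, so there is no saddle point; optimal play is mixed.
Let Firm A play Enter with probability p. Expected payoff against Match: 4p + (-4)(1−p) = 8p − 4; against Undercut: (-5)p + (-3)(1−p) = −2p − 3.
Setting these equal: 8p − 4 = −2p − 3 ⇒ 10p = 1 ⇒ p = 1/10, and the value is (8)·(1/10) − 4 = -16/5.
For Firm B: with q = P(Match), equating Enter's and Stay's payoffs gives 9q − 5 = −q − 3 ⇒ q = 1/5.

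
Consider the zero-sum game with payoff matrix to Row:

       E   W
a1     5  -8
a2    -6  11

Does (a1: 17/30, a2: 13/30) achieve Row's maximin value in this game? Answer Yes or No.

Against E this mix gives (17/30)·5 + (13/30)·(-6) = 7/30.
Against W this mix gives (17/30)·(-8) + (13/30)·11 = 7/30.
All of Column's active replies (E, W) yield 7/30, and no column does worse for Row. The mix makes Column indifferent and guarantees 7/30, so it is optimal.

Yes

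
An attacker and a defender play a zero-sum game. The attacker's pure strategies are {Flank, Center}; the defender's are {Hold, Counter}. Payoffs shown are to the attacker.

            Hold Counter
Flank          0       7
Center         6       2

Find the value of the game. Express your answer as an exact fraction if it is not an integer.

42/11

Row minima: Flank → 0, Center → 2; maximin = 2.
Column maxima: Hold → 6, Counter → 7; minimax = 6.
2 ≠ 6, so there is no saddle point; optimal play is mixed.
Let the attacker play Flank with probability p. Expected payoff against Hold: 0p + 6(1−p) = −6p + 6; against Counter: 7p + 2(1−p) = 5p + 2.
Setting these equal: −6p + 6 = 5p + 2 ⇒ −11p = -4 ⇒ p = 4/11, and the value is (-6)·(4/11) + 6 = 42/11.
For the defender: with q = P(Hold), equating Flank's and Center's payoffs gives −7q + 7 = 4q + 2 ⇒ q = 5/11.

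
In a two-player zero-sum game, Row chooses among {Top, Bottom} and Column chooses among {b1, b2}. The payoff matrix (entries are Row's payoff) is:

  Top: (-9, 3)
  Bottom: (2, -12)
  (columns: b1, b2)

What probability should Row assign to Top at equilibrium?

Row minima: Top → -9, Bottom → -12; maximin = -9.
Column maxima: b1 → 2, b2 → 3; minimax = 2.
-9 ≠ 2, so there is no saddle point; optimal play is mixed.
Let Row play Top with probability p. Expected payoff against b1: (-9)p + 2(1−p) = −11p + 2; against b2: 3p + (-12)(1−p) = 15p − 12.
Setting these equal: −11p + 2 = 15p − 12 ⇒ −26p = -14 ⇒ p = 7/13, and the value is (-11)·(7/13) + 2 = -51/13.
For Column: with q = P(b1), equating Top's and Bottom's payoffs gives −12q + 3 = 14q − 12 ⇒ q = 15/26.

7/13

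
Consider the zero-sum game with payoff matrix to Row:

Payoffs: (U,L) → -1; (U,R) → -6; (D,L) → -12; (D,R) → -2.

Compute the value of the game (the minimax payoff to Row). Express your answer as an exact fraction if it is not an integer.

Row minima: U → -6, D → -12; maximin = -6.
Column maxima: L → -1, R → -2; minimax = -2.
-6 ≠ -2, so there is no saddle point; optimal play is mixed.
Let Row play U with probability p. Expected payoff against L: (-1)p + (-12)(1−p) = 11p − 12; against R: (-6)p + (-2)(1−p) = −4p − 2.
Setting these equal: 11p − 12 = −4p − 2 ⇒ 15p = 10 ⇒ p = 2/3, and the value is (11)·(2/3) − 12 = -14/3.
For Column: with q = P(L), equating U's and D's payoffs gives 5q − 6 = −10q − 2 ⇒ q = 4/15.

-14/3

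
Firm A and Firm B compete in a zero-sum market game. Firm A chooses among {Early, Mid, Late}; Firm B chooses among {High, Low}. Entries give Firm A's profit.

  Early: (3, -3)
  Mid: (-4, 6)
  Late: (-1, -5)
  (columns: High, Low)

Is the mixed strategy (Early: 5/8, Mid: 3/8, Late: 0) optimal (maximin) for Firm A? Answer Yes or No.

Yes

Against High this mix gives (5/8)·3 + (3/8)·(-4) = 3/8.
Against Low this mix gives (5/8)·(-3) + (3/8)·6 = 3/8.
All of Firm B's active replies (High, Low) yield 3/8, and no column does worse for Firm A. The mix makes Firm B indifferent and guarantees 3/8, so it is optimal.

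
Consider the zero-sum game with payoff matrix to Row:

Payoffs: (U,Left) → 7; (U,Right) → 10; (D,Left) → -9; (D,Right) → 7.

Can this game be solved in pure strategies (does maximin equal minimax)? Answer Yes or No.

Row minima: U → 7, D → -9; maximin = 7.
Column maxima: Left → 7, Right → 10; minimax = 7.
maximin = minimax = 7, so a saddle point exists.

Yes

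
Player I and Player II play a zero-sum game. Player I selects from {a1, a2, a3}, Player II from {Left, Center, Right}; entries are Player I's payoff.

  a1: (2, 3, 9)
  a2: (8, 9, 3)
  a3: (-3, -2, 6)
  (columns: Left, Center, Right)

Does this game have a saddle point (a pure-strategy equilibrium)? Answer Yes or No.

Row minima: a1 → 2, a2 → 3, a3 → -3; maximin = 3.
Column maxima: Left → 8, Center → 9, Right → 9; minimax = 8.
3 ≠ 8, so no pure-strategy equilibrium exists.

No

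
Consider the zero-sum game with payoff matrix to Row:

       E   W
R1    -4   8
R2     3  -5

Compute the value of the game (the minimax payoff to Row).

Row minima: R1 → -4, R2 → -5; maximin = -4.
Column maxima: E → 3, W → 8; minimax = 3.
-4 ≠ 3, so there is no saddle point; optimal play is mixed.
Let Row play R1 with probability p. Expected payoff against E: (-4)p + 3(1−p) = −7p + 3; against W: 8p + (-5)(1−p) = 13p − 5.
Setting these equal: −7p + 3 = 13p − 5 ⇒ −20p = -8 ⇒ p = 2/5, and the value is (-7)·(2/5) + 3 = 1/5.
For Column: with q = P(E), equating R1's and R2's payoffs gives −12q + 8 = 8q − 5 ⇒ q = 13/20.

1/5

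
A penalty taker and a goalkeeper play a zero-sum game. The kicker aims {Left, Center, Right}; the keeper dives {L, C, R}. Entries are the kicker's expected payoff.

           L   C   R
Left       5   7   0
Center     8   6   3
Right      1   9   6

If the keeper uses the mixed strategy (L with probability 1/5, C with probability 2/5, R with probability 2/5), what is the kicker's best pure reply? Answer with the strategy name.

Expected payoff of Left: (1/5)·5 + (2/5)·7 + (2/5)·0 = 19/5.
Expected payoff of Center: (1/5)·8 + (2/5)·6 + (2/5)·3 = 26/5.
Expected payoff of Right: (1/5)·1 + (2/5)·9 + (2/5)·6 = 31/5.
The largest is 31/5, so the kicker's best response is Right.

Right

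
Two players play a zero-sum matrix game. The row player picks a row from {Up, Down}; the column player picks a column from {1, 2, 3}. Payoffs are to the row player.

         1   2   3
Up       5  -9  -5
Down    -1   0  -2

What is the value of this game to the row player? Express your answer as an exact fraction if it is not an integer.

-2

Row minima: Up → -9, Down → -2; maximin = -2.
Column maxima: 1 → 5, 2 → 0, 3 → -2; minimax = -2.
Since maximin = minimax = -2, there is a saddle point and the value is -2.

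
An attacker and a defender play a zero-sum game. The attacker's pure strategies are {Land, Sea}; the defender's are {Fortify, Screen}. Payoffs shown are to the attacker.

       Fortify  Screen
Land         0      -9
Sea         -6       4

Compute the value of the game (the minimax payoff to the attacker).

Row minima: Land → -9, Sea → -6; maximin = -6.
Column maxima: Fortify → 0, Screen → 4; minimax = 0.
-6 ≠ 0, so there is no saddle point; optimal play is mixed.
Let the attacker play Land with probability p. Expected payoff against Fortify: 0p + (-6)(1−p) = 6p − 6; against Screen: (-9)p + 4(1−p) = −13p + 4.
Setting these equal: 6p − 6 = −13p + 4 ⇒ 19p = 10 ⇒ p = 10/19, and the value is (6)·(10/19) − 6 = -54/19.
For the defender: with q = P(Fortify), equating Land's and Sea's payoffs gives 9q − 9 = −10q + 4 ⇒ q = 13/19.

-54/19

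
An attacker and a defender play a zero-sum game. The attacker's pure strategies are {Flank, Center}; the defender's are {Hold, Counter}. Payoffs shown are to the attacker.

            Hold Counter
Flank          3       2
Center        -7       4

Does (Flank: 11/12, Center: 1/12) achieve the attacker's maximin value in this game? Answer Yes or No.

Against Hold this mix gives (11/12)·3 + (1/12)·(-7) = 13/6.
Against Counter this mix gives (11/12)·2 + (1/12)·4 = 13/6.
All of the defender's active replies (Hold, Counter) yield 13/6, and no column does worse for the attacker. The mix makes the defender indifferent and guarantees 13/6, so it is optimal.

Yes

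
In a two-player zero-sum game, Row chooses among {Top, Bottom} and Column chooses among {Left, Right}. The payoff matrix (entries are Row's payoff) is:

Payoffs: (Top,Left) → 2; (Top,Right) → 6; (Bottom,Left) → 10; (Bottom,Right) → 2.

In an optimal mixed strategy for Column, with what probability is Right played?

2/3

Row minima: Top → 2, Bottom → 2; maximin = 2.
Column maxima: Left → 10, Right → 6; minimax = 6.
2 ≠ 6, so there is no saddle point; optimal play is mixed.
Let Row play Top with probability p. Expected payoff against Left: 2p + 10(1−p) = −8p + 10; against Right: 6p + 2(1−p) = 4p + 2.
Setting these equal: −8p + 10 = 4p + 2 ⇒ −12p = -8 ⇒ p = 2/3, and the value is (-8)·(2/3) + 10 = 14/3.
For Column: with q = P(Left), equating Top's and Bottom's payoffs gives −4q + 6 = 8q + 2 ⇒ q = 1/3.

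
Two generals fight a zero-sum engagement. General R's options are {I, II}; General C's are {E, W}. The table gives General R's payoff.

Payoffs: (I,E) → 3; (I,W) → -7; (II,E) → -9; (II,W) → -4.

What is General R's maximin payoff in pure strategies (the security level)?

Row minima: I → -7, II → -9.
The best of these is -7.

-7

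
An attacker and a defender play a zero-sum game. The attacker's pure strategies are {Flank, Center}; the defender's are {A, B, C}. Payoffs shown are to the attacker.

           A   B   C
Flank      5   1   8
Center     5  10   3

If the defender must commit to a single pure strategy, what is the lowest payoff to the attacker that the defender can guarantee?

5

Column maxima: A → 5, B → 10, C → 8.
The smallest of these is 5.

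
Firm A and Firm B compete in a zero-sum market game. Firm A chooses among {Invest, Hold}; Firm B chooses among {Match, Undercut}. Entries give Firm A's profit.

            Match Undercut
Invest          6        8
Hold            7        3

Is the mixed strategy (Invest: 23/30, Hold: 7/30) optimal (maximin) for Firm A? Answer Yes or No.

No

Against Match this mix gives (23/30)·6 + (7/30)·7 = 187/30.
Against Undercut this mix gives (23/30)·8 + (7/30)·3 = 41/6.
Firm B will play Match, holding Firm A to 187/30. Shifting weight toward the row that does better against Match would raise this floor (the equalizing mix achieves 19/3 against both Match and Undercut), so the proposed strategy is not optimal.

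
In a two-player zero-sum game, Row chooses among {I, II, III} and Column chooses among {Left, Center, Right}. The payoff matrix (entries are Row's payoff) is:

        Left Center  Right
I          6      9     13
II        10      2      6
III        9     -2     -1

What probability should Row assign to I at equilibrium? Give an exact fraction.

Row minima: I → 6, II → 2, III → -2; maximin = 6.
Column maxima: Left → 10, Center → 9, Right → 13; minimax = 9.
6 ≠ 9, so there is no saddle point; optimal play is mixed.
III is strictly dominated by II, so Row never plays it.
Right is strictly dominated by Center (it gives Row strictly more in every row), so Column never plays it.
On the remaining 2×2 (I, II vs Left, Center):
Let Row play I with probability p. Expected payoff against Left: 6p + 10(1−p) = −4p + 10; against Center: 9p + 2(1−p) = 7p + 2.
Setting these equal: −4p + 10 = 7p + 2 ⇒ −11p = -8 ⇒ p = 8/11, and the value is (-4)·(8/11) + 10 = 78/11.
For Column: with q = P(Left), equating I's and II's payoffs gives −3q + 9 = 8q + 2 ⇒ q = 7/11.

8/11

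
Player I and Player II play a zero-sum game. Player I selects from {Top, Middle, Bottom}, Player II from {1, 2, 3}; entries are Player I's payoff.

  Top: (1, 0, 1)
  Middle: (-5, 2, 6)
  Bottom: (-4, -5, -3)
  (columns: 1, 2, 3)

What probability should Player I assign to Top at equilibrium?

Row minima: Top → 0, Middle → -5, Bottom → -5; maximin = 0.
Column maxima: 1 → 1, 2 → 2, 3 → 6; minimax = 1.
0 ≠ 1, so there is no saddle point; optimal play is mixed.
Bottom is strictly dominated by Top, so Player I never plays it.
3 is strictly dominated by 2 (it gives Player I strictly more in every row), so Player II never plays it.
On the remaining 2×2 (Top, Middle vs 1, 2):
Let Player I play Top with probability p. Expected payoff against 1: 1p + (-5)(1−p) = 6p − 5; against 2: 0p + 2(1−p) = −2p + 2.
Setting these equal: 6p − 5 = −2p + 2 ⇒ 8p = 7 ⇒ p = 7/8, and the value is (6)·(7/8) − 5 = 1/4.
For Player II: with q = P(1), equating Top's and Middle's payoffs gives q = −7q + 2 ⇒ q = 1/4.

7/8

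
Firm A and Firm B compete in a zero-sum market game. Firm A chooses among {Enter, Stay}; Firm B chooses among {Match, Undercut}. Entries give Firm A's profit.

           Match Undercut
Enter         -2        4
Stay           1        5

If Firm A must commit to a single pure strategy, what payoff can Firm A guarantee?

Row minima: Enter → -2, Stay → 1.
The best of these is 1.

1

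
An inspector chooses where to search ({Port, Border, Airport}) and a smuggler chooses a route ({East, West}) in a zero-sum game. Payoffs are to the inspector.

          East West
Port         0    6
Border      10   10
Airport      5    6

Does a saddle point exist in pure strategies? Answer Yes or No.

Yes

Row minima: Port → 0, Border → 10, Airport → 5; maximin = 10.
Column maxima: East → 10, West → 10; minimax = 10.
maximin = minimax = 10, so a saddle point exists.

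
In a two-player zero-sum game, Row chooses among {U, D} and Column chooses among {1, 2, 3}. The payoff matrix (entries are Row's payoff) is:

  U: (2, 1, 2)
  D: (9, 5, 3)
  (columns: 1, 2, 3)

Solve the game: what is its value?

3

Row minima: U → 1, D → 3; maximin = 3.
Column maxima: 1 → 9, 2 → 5, 3 → 3; minimax = 3.
Since maximin = minimax = 3, there is a saddle point and the value is 3.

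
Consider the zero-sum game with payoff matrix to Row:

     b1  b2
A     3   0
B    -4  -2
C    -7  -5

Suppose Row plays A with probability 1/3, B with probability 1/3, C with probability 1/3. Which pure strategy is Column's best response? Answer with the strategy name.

If Column plays b1, Row's expected payoff is (1/3)·3 + (1/3)·(-4) + (1/3)·(-7) = -8/3.
If Column plays b2, Row's expected payoff is (1/3)·0 + (1/3)·(-2) + (1/3)·(-5) = -7/3.
Column minimizes Row's payoff; the smallest is -8/3, so the best response is b1.

b1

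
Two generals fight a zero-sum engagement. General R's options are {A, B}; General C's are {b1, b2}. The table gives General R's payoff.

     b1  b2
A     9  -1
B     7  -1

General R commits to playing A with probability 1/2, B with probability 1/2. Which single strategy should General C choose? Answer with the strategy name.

If General C plays b1, General R's expected payoff is (1/2)·9 + (1/2)·7 = 8.
If General C plays b2, General R's expected payoff is (1/2)·(-1) + (1/2)·(-1) = -1.
General C minimizes General R's payoff; the smallest is -1, so the best response is b2.

b2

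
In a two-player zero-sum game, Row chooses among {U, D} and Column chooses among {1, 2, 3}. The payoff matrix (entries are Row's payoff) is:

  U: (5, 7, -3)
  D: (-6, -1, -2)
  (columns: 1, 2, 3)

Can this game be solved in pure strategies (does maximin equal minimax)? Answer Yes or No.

Row minima: U → -3, D → -6; maximin = -3.
Column maxima: 1 → 5, 2 → 7, 3 → -2; minimax = -2.
-3 ≠ -2, so no pure-strategy equilibrium exists.

No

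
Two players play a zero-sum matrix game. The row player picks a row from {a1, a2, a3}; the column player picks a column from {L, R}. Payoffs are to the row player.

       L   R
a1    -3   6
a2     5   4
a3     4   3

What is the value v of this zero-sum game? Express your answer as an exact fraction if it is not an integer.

21/5

Row minima: a1 → -3, a2 → 4, a3 → 3; maximin = 4.
Column maxima: L → 5, R → 6; minimax = 5.
4 ≠ 5, so there is no saddle point; optimal play is mixed.
a3 is strictly dominated by a2, so the row player never plays it.
On the remaining 2×2 (a1, a2 vs L, R):
Let the row player play a1 with probability p. Expected payoff against L: (-3)p + 5(1−p) = −8p + 5; against R: 6p + 4(1−p) = 2p + 4.
Setting these equal: −8p + 5 = 2p + 4 ⇒ −10p = -1 ⇒ p = 1/10, and the value is (-8)·(1/10) + 5 = 21/5.
For the column player: with q = P(L), equating a1's and a2's payoffs gives −9q + 6 = q + 4 ⇒ q = 1/5.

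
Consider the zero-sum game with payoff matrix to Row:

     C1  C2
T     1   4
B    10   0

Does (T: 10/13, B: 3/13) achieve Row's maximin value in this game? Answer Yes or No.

Yes

Against C1 this mix gives (10/13)·1 + (3/13)·10 = 40/13.
Against C2 this mix gives (10/13)·4 + (3/13)·0 = 40/13.
All of Column's active replies (C1, C2) yield 40/13, and no column does worse for Row. The mix makes Column indifferent and guarantees 40/13, so it is optimal.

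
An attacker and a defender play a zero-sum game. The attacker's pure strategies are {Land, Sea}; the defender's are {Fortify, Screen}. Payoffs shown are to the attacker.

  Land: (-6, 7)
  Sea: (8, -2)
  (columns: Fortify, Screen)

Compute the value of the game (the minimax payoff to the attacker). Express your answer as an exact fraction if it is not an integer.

Row minima: Land → -6, Sea → -2; maximin = -2.
Column maxima: Fortify → 8, Screen → 7; minimax = 7.
-2 ≠ 7, so there is no saddle point; optimal play is mixed.
Let the attacker play Land with probability p. Expected payoff against Fortify: (-6)p + 8(1−p) = −14p + 8; against Screen: 7p + (-2)(1−p) = 9p − 2.
Setting these equal: −14p + 8 = 9p − 2 ⇒ −23p = -10 ⇒ p = 10/23, and the value is (-14)·(10/23) + 8 = 44/23.
For the defender: with q = P(Fortify), equating Land's and Sea's payoffs gives −13q + 7 = 10q − 2 ⇒ q = 9/23.

44/23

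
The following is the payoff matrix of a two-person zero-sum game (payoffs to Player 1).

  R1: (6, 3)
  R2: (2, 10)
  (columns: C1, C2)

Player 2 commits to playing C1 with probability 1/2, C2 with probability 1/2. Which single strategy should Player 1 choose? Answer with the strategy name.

Expected payoff of R1: (1/2)·6 + (1/2)·3 = 9/2.
Expected payoff of R2: (1/2)·2 + (1/2)·10 = 6.
The largest is 6, so Player 1's best response is R2.

R2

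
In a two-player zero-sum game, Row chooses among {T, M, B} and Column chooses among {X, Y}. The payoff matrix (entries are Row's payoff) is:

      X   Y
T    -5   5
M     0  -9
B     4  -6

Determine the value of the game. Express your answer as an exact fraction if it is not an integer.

Row minima: T → -5, M → -9, B → -6; maximin = -5.
Column maxima: X → 4, Y → 5; minimax = 4.
-5 ≠ 4, so there is no saddle point; optimal play is mixed.
M is strictly dominated by B, so Row never plays it.
On the remaining 2×2 (T, B vs X, Y):
Let Row play T with probability p. Expected payoff against X: (-5)p + 4(1−p) = −9p + 4; against Y: 5p + (-6)(1−p) = 11p − 6.
Setting these equal: −9p + 4 = 11p − 6 ⇒ −20p = -10 ⇒ p = 1/2, and the value is (-9)·(1/2) + 4 = -1/2.
For Column: with q = P(X), equating T's and B's payoffs gives −10q + 5 = 10q − 6 ⇒ q = 11/20.

-1/2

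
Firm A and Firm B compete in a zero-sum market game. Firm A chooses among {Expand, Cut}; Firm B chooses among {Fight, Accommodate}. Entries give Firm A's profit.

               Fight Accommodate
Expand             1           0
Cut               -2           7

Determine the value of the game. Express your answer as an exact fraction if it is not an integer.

Row minima: Expand → 0, Cut → -2; maximin = 0.
Column maxima: Fight → 1, Accommodate → 7; minimax = 1.
0 ≠ 1, so there is no saddle point; optimal play is mixed.
Let Firm A play Expand with probability p. Expected payoff against Fight: 1p + (-2)(1−p) = 3p − 2; against Accommodate: 0p + 7(1−p) = −7p + 7.
Setting these equal: 3p − 2 = −7p + 7 ⇒ 10p = 9 ⇒ p = 9/10, and the value is (3)·(9/10) − 2 = 7/10.
For Firm B: with q = P(Fight), equating Expand's and Cut's payoffs gives q = −9q + 7 ⇒ q = 7/10.

7/10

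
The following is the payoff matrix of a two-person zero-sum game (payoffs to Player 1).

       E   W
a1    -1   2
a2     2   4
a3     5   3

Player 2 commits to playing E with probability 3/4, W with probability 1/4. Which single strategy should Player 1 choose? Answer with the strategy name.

Expected payoff of a1: (3/4)·(-1) + (1/4)·2 = -1/4.
Expected payoff of a2: (3/4)·2 + (1/4)·4 = 5/2.
Expected payoff of a3: (3/4)·5 + (1/4)·3 = 9/2.
The largest is 9/2, so Player 1's best response is a3.

a3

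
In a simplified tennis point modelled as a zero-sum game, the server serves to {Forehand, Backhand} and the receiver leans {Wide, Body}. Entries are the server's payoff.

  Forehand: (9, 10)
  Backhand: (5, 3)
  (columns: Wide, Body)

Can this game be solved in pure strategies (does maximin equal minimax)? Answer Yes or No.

Yes

Row minima: Forehand → 9, Backhand → 3; maximin = 9.
Column maxima: Wide → 9, Body → 10; minimax = 9.
maximin = minimax = 9, so a saddle point exists.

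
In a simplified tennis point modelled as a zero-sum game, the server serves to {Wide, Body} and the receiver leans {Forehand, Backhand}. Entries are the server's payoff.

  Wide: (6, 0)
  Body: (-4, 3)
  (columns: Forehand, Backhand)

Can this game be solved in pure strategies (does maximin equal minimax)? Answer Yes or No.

Row minima: Wide → 0, Body → -4; maximin = 0.
Column maxima: Forehand → 6, Backhand → 3; minimax = 3.
0 ≠ 3, so no pure-strategy equilibrium exists.

No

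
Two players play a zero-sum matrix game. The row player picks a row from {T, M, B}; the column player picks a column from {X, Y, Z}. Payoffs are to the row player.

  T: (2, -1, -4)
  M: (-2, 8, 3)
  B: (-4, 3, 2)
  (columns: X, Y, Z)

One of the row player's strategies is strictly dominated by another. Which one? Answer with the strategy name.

M gives a strictly higher payoff than B against every column: -2 > -4, 8 > 3, 3 > 2.
So B is strictly dominated and the row player never plays it.

B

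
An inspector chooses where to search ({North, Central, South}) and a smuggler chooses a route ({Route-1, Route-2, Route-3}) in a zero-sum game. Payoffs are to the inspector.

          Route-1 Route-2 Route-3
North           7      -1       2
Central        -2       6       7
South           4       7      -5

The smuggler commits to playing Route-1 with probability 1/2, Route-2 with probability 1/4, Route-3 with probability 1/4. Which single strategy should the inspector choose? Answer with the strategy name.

North

Expected payoff of North: (1/2)·7 + (1/4)·(-1) + (1/4)·2 = 15/4.
Expected payoff of Central: (1/2)·(-2) + (1/4)·6 + (1/4)·7 = 9/4.
Expected payoff of South: (1/2)·4 + (1/4)·7 + (1/4)·(-5) = 5/2.
The largest is 15/4, so the inspector's best response is North.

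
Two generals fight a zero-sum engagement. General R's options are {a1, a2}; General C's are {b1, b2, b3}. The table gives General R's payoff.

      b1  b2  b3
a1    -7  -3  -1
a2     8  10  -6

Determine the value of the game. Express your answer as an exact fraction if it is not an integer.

-5/2

Row minima: a1 → -7, a2 → -6; maximin = -6.
Column maxima: b1 → 8, b2 → 10, b3 → -1; minimax = -1.
-6 ≠ -1, so there is no saddle point; optimal play is mixed.
b2 is strictly dominated by b1 (it gives General R strictly more in every row), so General C never plays it.
On the remaining 2×2 (a1, a2 vs b1, b3):
Let General R play a1 with probability p. Expected payoff against b1: (-7)p + 8(1−p) = −15p + 8; against b3: (-1)p + (-6)(1−p) = 5p − 6.
Setting these equal: −15p + 8 = 5p − 6 ⇒ −20p = -14 ⇒ p = 7/10, and the value is (-15)·(7/10) + 8 = -5/2.
For General C: with q = P(b1), equating a1's and a2's payoffs gives −6q − 1 = 14q − 6 ⇒ q = 1/4.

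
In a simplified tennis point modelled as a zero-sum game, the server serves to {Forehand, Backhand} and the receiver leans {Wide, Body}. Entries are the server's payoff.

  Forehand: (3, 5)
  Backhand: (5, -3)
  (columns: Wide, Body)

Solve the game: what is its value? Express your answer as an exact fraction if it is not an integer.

17/5

Row minima: Forehand → 3, Backhand → -3; maximin = 3.
Column maxima: Wide → 5, Body → 5; minimax = 5.
3 ≠ 5, so there is no saddle point; optimal play is mixed.
Let the server play Forehand with probability p. Expected payoff against Wide: 3p + 5(1−p) = −2p + 5; against Body: 5p + (-3)(1−p) = 8p − 3.
Setting these equal: −2p + 5 = 8p − 3 ⇒ −10p = -8 ⇒ p = 4/5, and the value is (-2)·(4/5) + 5 = 17/5.
For the receiver: with q = P(Wide), equating Forehand's and Backhand's payoffs gives −2q + 5 = 8q − 3 ⇒ q = 4/5.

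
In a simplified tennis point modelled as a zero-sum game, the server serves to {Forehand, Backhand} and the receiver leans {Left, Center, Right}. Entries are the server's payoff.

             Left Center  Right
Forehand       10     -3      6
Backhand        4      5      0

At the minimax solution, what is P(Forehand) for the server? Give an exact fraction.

5/14

Row minima: Forehand → -3, Backhand → 0; maximin = 0.
Column maxima: Left → 10, Center → 5, Right → 6; minimax = 5.
0 ≠ 5, so there is no saddle point; optimal play is mixed.
Left is strictly dominated by Right (it gives the server strictly more in every row), so the receiver never plays it.
On the remaining 2×2 (Forehand, Backhand vs Center, Right):
Let the server play Forehand with probability p. Expected payoff against Center: (-3)p + 5(1−p) = −8p + 5; against Right: 6p + 0(1−p) = 6p.
Setting these equal: −8p + 5 = 6p ⇒ −14p = -5 ⇒ p = 5/14, and the value is (-8)·(5/14) + 5 = 15/7.
For the receiver: with q = P(Center), equating Forehand's and Backhand's payoffs gives −9q + 6 = 5q ⇒ q = 3/7.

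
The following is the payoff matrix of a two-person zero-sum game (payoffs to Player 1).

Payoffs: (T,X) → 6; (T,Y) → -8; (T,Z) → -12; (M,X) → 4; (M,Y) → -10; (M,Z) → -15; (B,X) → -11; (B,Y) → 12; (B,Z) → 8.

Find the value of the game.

-84/37

Row minima: T → -12, M → -15, B → -11; maximin = -11.
Column maxima: X → 6, Y → 12, Z → 8; minimax = 6.
-11 ≠ 6, so there is no saddle point; optimal play is mixed.
M is strictly dominated by T, so Player 1 never plays it.
Y is strictly dominated by Z (it gives Player 1 strictly more in every row), so Player 2 never plays it.
On the remaining 2×2 (T, B vs X, Z):
Let Player 1 play T with probability p. Expected payoff against X: 6p + (-11)(1−p) = 17p − 11; against Z: (-12)p + 8(1−p) = −20p + 8.
Setting these equal: 17p − 11 = −20p + 8 ⇒ 37p = 19 ⇒ p = 19/37, and the value is (17)·(19/37) − 11 = -84/37.
For Player 2: with q = P(X), equating T's and B's payoffs gives 18q − 12 = −19q + 8 ⇒ q = 20/37.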